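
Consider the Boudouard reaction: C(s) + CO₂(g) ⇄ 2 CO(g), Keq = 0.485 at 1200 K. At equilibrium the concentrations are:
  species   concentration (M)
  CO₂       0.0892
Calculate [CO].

(C is a pure solid — omitted from Keq.)
At equilibrium, Keq = [CO]² / [CO₂] = 0.485.
([CO])² / (0.0892) = 0.485
[CO]² = 0.0433 ⇒ [CO] = 0.208 M

[CO] = 0.208 M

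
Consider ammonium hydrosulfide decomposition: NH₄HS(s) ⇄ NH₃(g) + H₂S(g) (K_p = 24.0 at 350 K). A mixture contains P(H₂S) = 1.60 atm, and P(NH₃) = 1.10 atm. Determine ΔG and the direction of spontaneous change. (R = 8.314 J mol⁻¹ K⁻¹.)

(NH₄HS is a pure solid — omitted from Q_p.)
Q_p = P(NH₃)·P(H₂S) = (1.10)·(1.60) = 1.76
ΔG = RT ln(Q_p/K_p) = (8.314 J mol⁻¹ K⁻¹)(350 K) × ln(1.76/24.0)
   = (2.910 kJ/mol)(-2.613) = -7.60 kJ/mol
ΔG < 0, so the forward reaction is spontaneous (proceeds forward).

ΔG = -7.60 kJ/mol; the forward reaction is spontaneous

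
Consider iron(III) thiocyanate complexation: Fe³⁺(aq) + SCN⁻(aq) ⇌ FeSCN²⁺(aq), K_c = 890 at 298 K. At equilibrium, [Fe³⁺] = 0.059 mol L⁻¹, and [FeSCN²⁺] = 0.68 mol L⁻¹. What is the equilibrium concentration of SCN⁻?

At equilibrium, K_c = [FeSCN²⁺] / ([Fe³⁺]·[SCN⁻]) = 890.
(0.68) / ((0.059)·([SCN⁻])) = 890
[SCN⁻] = 0.0129 = 0.013 mol L⁻¹

[SCN⁻] = 0.013 mol L⁻¹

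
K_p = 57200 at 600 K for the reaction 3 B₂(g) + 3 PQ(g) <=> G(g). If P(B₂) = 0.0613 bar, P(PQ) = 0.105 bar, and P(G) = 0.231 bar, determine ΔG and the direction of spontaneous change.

ΔG = 13.6 kJ/mol; the forward reaction is non-spontaneous

Q_p = P(G) / (P(B₂)³·P(PQ)³) = (0.231) / ((0.0613)³·(0.105)³) = 8.66e5
ΔG = RT ln(Q_p/K_p) = (8.314 J mol⁻¹ K⁻¹)(600 K) × ln(8.66e5/57200)
   = (4.988 kJ/mol)(2.717) = 13.6 kJ/mol
ΔG > 0, so the forward reaction is non-spontaneous (proceeds in reverse).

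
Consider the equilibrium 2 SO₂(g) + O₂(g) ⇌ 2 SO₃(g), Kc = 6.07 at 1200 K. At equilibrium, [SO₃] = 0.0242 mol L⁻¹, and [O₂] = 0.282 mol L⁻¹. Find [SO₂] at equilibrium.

At equilibrium, Kc = [SO₃]² / ([SO₂]²·[O₂]) = 6.07.
(0.0242)² / (([SO₂])²·(0.282)) = 6.07
[SO₂]² = 3.42e-4 ⇒ [SO₂] = 0.0185 mol L⁻¹

[SO₂] = 0.0185 mol L⁻¹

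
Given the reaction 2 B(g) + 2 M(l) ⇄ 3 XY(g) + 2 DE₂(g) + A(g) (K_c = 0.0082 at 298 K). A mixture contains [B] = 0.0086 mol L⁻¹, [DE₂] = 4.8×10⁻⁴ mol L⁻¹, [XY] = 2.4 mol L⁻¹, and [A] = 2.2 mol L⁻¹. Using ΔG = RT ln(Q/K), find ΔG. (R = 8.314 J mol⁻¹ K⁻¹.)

ΔG = 6.06 kJ/mol

(M is a pure liquid — omitted from Q_c.)
Q_c = [XY]³·[DE₂]²·[A] / [B]² = (2.4)³·(4.8×10⁻⁴)²·(2.2) / (0.0086)² = 0.0947
ΔG = RT ln(Q_c/K_c) = (8.314 J mol⁻¹ K⁻¹)(298 K) × ln(0.0947/0.0082)
   = (2.478 kJ/mol)(2.447) = 6.06 kJ/mol
ΔG > 0, so the forward reaction is non-spontaneous (proceeds in reverse).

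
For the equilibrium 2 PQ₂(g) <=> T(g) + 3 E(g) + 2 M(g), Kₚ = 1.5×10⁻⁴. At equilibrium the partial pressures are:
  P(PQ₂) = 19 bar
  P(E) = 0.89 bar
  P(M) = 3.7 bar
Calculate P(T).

P(T) = 0.0056 bar

At equilibrium, Kₚ = P(T)·P(E)³·P(M)² / P(PQ₂)² = 1.5×10⁻⁴.
(P(T))·(0.89)³·(3.7)² / (19)² = 1.5×10⁻⁴
P(T) = 0.00561 = 0.0056 bar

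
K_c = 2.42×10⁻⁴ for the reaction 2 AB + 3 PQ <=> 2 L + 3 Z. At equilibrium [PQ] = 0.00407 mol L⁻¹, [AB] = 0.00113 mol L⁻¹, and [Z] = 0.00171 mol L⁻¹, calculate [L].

[L] = 6.45×10⁻⁵ mol L⁻¹

At equilibrium, K_c = [L]²·[Z]³ / ([AB]²·[PQ]³) = 2.42×10⁻⁴.
([L])²·(0.00171)³ / ((0.00113)²·(0.00407)³) = 2.42×10⁻⁴
[L]² = 4.17×10⁻⁹ ⇒ [L] = 6.45×10⁻⁵ mol L⁻¹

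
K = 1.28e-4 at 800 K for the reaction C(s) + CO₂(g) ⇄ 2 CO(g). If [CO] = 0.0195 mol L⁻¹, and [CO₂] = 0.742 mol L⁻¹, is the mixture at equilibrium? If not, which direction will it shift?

no; Q > K, reaction proceeds in reverse

(C is a pure solid — omitted from Q.)
Q = [CO]² / [CO₂] = (0.0195)² / (0.742) = 5.12e-4
Q = 5.12e-4 > K = 1.28e-4: net reverse reaction.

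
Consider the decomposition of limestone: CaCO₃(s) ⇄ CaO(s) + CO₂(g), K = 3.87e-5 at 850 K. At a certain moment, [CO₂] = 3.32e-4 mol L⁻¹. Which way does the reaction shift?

to the left

(CaCO₃, CaO are pure solids — omitted from Q.)
Q = [CO₂] = 3.32e-4
Q = 3.32e-4 > K = 3.87e-5, so the reverse reaction proceeds.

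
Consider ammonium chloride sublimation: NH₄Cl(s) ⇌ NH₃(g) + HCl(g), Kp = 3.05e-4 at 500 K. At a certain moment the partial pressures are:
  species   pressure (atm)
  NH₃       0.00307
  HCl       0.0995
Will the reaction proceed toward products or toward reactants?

(NH₄Cl is a pure solid — omitted from Qp.)
Qp = P(NH₃)·P(HCl) = (0.00307)·(0.0995) = 3.05e-4
Qp = 3.05e-4 = Kp, so the system is already at equilibrium.

at equilibrium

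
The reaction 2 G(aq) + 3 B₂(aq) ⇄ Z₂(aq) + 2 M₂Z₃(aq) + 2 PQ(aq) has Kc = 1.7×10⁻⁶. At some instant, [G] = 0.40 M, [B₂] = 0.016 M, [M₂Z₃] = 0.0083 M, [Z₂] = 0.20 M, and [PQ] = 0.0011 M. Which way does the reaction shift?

reverse (toward reactants)

Qc = [Z₂]·[M₂Z₃]²·[PQ]² / ([G]²·[B₂]³) = (0.20)·(0.0083)²·(0.0011)² / ((0.40)²·(0.016)³) = 2.5×10⁻⁵
Qc = 2.5×10⁻⁵ > Kc = 1.7×10⁻⁶, so the reverse reaction proceeds.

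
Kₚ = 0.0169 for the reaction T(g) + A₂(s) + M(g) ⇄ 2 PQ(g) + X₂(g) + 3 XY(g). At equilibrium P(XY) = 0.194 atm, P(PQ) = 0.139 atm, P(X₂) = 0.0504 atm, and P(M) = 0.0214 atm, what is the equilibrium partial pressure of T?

P(T) = 0.0197 atm

(A₂ is a pure solid — omitted from Kₚ.)
At equilibrium, Kₚ = P(PQ)²·P(X₂)·P(XY)³ / (P(T)·P(M)) = 0.0169.
(0.139)²·(0.0504)·(0.194)³ / ((P(T))·(0.0214)) = 0.0169
P(T) = 0.0197 atm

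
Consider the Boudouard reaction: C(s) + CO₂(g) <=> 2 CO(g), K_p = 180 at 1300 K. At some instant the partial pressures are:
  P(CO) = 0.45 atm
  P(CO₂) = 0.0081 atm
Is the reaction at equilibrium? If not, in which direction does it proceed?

to the right

(C is a pure solid — omitted from Q_p.)
Q_p = P(CO)² / P(CO₂) = (0.45)² / (0.0081) = 25
Q_p = 25 < K_p = 180, so the forward reaction proceeds.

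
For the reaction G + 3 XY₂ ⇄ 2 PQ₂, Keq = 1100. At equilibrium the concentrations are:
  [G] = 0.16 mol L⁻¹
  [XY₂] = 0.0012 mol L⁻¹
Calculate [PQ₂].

At equilibrium, Keq = [PQ₂]² / ([G]·[XY₂]³) = 1100.
([PQ₂])² / ((0.16)·(0.0012)³) = 1100
[PQ₂]² = 3.04×10⁻⁷ ⇒ [PQ₂] = 5.5×10⁻⁴ mol L⁻¹

[PQ₂] = 5.5×10⁻⁴ mol L⁻¹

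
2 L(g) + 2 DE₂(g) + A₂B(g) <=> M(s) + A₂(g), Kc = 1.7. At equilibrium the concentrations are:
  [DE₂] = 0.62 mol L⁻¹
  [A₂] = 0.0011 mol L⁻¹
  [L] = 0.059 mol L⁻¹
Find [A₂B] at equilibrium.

[A₂B] = 0.48 mol L⁻¹

(M is a pure solid — omitted from Kc.)
At equilibrium, Kc = [A₂] / ([L]²·[DE₂]²·[A₂B]) = 1.7.
(0.0011) / ((0.059)²·(0.62)²·([A₂B])) = 1.7
[A₂B] = 0.484 = 0.48 mol L⁻¹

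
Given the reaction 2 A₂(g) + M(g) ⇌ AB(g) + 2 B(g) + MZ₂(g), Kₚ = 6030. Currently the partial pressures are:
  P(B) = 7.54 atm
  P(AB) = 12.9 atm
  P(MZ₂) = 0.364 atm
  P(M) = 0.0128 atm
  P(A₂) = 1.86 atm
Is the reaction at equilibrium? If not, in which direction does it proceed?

at equilibrium

Qₚ = P(AB)·P(B)²·P(MZ₂) / (P(A₂)²·P(M)) = (12.9)·(7.54)²·(0.364) / ((1.86)²·(0.0128)) = 6030
Qₚ = 6030 = Kₚ, so the system is already at equilibrium.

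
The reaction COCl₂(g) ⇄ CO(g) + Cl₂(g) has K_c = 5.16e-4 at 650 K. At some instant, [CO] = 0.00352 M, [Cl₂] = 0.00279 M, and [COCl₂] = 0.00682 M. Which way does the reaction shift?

Q_c = [CO]·[Cl₂] / [COCl₂] = (0.00352)·(0.00279) / (0.00682) = 0.00144
Q_c = 0.00144 > K_c = 5.16e-4, so the reverse reaction proceeds.

toward reactants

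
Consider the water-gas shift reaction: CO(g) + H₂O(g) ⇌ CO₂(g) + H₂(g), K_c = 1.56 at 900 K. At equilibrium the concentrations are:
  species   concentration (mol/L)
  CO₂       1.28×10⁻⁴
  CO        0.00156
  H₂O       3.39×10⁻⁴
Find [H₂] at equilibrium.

At equilibrium, K_c = [CO₂]·[H₂] / ([CO]·[H₂O]) = 1.56.
(1.28×10⁻⁴)·([H₂]) / ((0.00156)·(3.39×10⁻⁴)) = 1.56
[H₂] = 0.00645 mol/L

[H₂] = 0.00645 mol/L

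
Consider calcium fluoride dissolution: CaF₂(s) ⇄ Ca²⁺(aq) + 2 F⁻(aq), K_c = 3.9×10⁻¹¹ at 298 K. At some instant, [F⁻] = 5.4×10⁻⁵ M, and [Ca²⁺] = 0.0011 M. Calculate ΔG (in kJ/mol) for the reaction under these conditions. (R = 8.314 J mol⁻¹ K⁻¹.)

ΔG = -6.19 kJ/mol

(CaF₂ is a pure solid — omitted from Q_c.)
Q_c = [Ca²⁺]·[F⁻]² = (0.0011)·(5.4×10⁻⁵)² = 3.21×10⁻¹²
ΔG = RT ln(Q_c/K_c) = (8.314 J mol⁻¹ K⁻¹)(298 K) × ln(3.21×10⁻¹²/3.9×10⁻¹¹)
   = (2.478 kJ/mol)(-2.497) = -6.19 kJ/mol
ΔG < 0, so the forward reaction is spontaneous (proceeds forward).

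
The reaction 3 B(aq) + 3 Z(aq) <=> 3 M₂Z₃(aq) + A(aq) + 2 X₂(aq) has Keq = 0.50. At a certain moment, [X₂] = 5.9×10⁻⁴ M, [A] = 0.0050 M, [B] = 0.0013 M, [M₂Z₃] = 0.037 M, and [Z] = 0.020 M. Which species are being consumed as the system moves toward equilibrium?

Q = [M₂Z₃]³·[A]·[X₂]² / ([B]³·[Z]³) = (0.037)³·(0.0050)·(5.9×10⁻⁴)² / ((0.0013)³·(0.020)³) = 5.0
Q = 5.0 > Keq = 0.50: net reverse reaction.

M₂Z₃, A, X₂ (products)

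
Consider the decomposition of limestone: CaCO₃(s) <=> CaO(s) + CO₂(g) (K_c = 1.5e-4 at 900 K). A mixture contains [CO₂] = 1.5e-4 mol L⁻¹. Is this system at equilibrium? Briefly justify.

yes, at equilibrium

(CaCO₃, CaO are pure solids — omitted from Q_c.)
Q_c = [CO₂] = 1.5e-4
Q_c = 1.5e-4 = K_c; the system is at equilibrium.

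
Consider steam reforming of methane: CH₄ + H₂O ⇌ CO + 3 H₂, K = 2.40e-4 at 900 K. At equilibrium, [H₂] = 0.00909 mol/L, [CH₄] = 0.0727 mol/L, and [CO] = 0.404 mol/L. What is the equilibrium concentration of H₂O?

At equilibrium, K = [CO]·[H₂]³ / ([CH₄]·[H₂O]) = 2.40e-4.
(0.404)·(0.00909)³ / ((0.0727)·([H₂O])) = 2.40e-4
[H₂O] = 0.0174 mol/L

[H₂O] = 0.0174 mol/L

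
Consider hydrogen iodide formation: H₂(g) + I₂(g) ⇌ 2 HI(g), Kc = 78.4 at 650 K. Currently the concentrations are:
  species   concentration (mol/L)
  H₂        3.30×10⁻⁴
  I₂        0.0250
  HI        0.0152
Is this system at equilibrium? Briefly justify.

Qc = [HI]² / ([H₂]·[I₂]) = (0.0152)² / ((3.30×10⁻⁴)·(0.0250)) = 28.0
Qc = 28.0 < Kc = 78.4: net forward reaction.

no; Q < K, reaction proceeds forward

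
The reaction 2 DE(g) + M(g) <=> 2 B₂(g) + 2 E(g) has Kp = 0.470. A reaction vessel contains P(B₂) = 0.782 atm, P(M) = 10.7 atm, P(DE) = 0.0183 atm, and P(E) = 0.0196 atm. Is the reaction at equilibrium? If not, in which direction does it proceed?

toward products

Qp = P(B₂)²·P(E)² / (P(DE)²·P(M)) = (0.782)²·(0.0196)² / ((0.0183)²·(10.7)) = 0.0656
Qp = 0.0656 < Kp = 0.470, so the forward reaction proceeds.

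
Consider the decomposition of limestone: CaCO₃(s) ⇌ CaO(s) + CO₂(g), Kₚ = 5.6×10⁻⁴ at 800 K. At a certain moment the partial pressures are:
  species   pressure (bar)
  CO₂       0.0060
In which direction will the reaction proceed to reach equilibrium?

toward reactants

(CaCO₃, CaO are pure solids — omitted from Qₚ.)
Qₚ = P(CO₂) = 0.0060
Qₚ = 0.0060 > Kₚ = 5.6×10⁻⁴, so the reverse reaction proceeds.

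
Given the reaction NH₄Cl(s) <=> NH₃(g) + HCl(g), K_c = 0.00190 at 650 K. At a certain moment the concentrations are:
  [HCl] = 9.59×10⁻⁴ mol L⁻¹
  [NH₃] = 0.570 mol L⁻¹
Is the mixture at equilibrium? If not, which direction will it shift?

no; Q < K, reaction proceeds forward

(NH₄Cl is a pure solid — omitted from Q_c.)
Q_c = [NH₃]·[HCl] = (0.570)·(9.59×10⁻⁴) = 5.47×10⁻⁴
Q_c = 5.47×10⁻⁴ < K_c = 0.00190: net forward reaction.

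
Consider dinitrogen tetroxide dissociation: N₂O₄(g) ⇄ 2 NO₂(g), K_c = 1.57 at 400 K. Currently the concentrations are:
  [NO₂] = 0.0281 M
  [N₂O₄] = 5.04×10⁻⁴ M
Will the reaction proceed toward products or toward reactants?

at equilibrium

Q_c = [NO₂]² / [N₂O₄] = (0.0281)² / (5.04×10⁻⁴) = 1.57
Q_c = 1.57 = K_c, so the system is already at equilibrium.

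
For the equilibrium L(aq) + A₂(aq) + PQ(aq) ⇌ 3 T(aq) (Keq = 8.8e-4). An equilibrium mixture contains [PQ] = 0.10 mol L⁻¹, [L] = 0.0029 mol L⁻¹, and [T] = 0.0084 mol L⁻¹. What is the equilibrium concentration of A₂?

[A₂] = 2.3 mol L⁻¹

At equilibrium, Keq = [T]³ / ([L]·[A₂]·[PQ]) = 8.8e-4.
(0.0084)³ / ((0.0029)·([A₂])·(0.10)) = 8.8e-4
[A₂] = 2.32 = 2.3 mol L⁻¹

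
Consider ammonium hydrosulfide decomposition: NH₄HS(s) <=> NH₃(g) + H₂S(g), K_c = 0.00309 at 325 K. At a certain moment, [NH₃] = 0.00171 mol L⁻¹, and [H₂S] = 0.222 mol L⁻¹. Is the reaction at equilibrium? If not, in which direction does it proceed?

toward products

(NH₄HS is a pure solid — omitted from Q_c.)
Q_c = [NH₃]·[H₂S] = (0.00171)·(0.222) = 3.80e-4
Q_c = 3.80e-4 < K_c = 0.00309, so the forward reaction proceeds.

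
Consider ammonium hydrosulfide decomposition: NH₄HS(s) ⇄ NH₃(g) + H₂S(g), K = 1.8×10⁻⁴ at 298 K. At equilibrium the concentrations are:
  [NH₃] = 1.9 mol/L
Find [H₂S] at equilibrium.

(NH₄HS is a pure solid — omitted from K.)
At equilibrium, K = [NH₃]·[H₂S] = 1.8×10⁻⁴.
(1.9)·([H₂S]) = 1.8×10⁻⁴
[H₂S] = 9.47×10⁻⁵ = 9.5×10⁻⁵ mol/L

[H₂S] = 9.5×10⁻⁵ mol/L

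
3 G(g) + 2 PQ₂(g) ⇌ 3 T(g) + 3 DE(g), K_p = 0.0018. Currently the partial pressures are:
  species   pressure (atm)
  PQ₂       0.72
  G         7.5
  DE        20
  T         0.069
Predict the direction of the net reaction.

Q_p = P(T)³·P(DE)³ / (P(G)³·P(PQ₂)²) = (0.069)³·(20)³ / ((7.5)³·(0.72)²) = 0.012
Q_p = 0.012 > K_p = 0.0018, so the reverse reaction proceeds.

toward reactants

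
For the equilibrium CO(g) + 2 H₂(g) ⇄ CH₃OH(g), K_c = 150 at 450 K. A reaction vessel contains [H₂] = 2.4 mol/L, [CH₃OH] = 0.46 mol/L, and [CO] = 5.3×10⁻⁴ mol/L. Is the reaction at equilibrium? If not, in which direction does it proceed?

Q_c = [CH₃OH] / ([CO]·[H₂]²) = (0.46) / ((5.3×10⁻⁴)·(2.4)²) = 150
Q_c = 150 = K_c, so the system is already at equilibrium.

at equilibrium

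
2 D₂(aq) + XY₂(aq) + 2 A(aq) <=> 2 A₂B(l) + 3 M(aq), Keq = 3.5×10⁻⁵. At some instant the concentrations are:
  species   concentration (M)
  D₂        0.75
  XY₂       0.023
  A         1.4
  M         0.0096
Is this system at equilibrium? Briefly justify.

(A₂B is a pure liquid — omitted from Q.)
Q = [M]³ / ([D₂]²·[XY₂]·[A]²) = (0.0096)³ / ((0.75)²·(0.023)·(1.4)²) = 3.5×10⁻⁵
Q = 3.5×10⁻⁵ = Keq; the system is at equilibrium.

yes, at equilibrium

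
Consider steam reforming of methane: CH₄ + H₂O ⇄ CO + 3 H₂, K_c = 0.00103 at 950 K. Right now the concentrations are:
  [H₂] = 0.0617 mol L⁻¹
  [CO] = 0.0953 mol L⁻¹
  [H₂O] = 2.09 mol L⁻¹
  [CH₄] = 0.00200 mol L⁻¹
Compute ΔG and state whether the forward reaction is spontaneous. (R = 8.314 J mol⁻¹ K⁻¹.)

Q_c = [CO]·[H₂]³ / ([CH₄]·[H₂O]) = (0.0953)·(0.0617)³ / ((0.00200)·(2.09)) = 0.00536
ΔG = RT ln(Q_c/K_c) = (8.314 J mol⁻¹ K⁻¹)(950 K) × ln(0.00536/0.00103)
   = (7.898 kJ/mol)(1.649) = 13.0 kJ/mol
ΔG > 0, so the forward reaction is non-spontaneous (proceeds in reverse).

ΔG = 13.0 kJ/mol; the forward reaction is non-spontaneous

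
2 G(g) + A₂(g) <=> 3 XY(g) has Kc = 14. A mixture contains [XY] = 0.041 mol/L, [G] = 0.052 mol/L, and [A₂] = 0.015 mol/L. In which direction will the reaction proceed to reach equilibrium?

in the forward direction

Qc = [XY]³ / ([G]²·[A₂]) = (0.041)³ / ((0.052)²·(0.015)) = 1.7
Qc = 1.7 < Kc = 14, so the forward reaction proceeds.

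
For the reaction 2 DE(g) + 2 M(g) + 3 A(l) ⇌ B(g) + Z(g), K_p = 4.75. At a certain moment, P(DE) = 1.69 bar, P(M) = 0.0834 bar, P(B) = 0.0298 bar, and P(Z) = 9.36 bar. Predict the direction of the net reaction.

toward reactants

(A is a pure liquid — omitted from Q_p.)
Q_p = P(B)·P(Z) / (P(DE)²·P(M)²) = (0.0298)·(9.36) / ((1.69)²·(0.0834)²) = 14.0
Q_p = 14.0 > K_p = 4.75, so the reverse reaction proceeds.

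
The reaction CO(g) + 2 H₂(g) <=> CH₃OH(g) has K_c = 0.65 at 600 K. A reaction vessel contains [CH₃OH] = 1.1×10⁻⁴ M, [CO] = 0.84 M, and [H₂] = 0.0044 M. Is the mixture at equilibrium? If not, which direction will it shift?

no; Q > K, reaction proceeds in reverse

Q_c = [CH₃OH] / ([CO]·[H₂]²) = (1.1×10⁻⁴) / ((0.84)·(0.0044)²) = 6.8
Q_c = 6.8 > K_c = 0.65: net reverse reaction.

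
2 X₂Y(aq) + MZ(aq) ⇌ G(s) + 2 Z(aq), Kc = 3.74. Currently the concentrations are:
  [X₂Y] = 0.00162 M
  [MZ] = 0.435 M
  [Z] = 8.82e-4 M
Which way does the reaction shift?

toward products

(G is a pure solid — omitted from Qc.)
Qc = [Z]² / ([X₂Y]²·[MZ]) = (8.82e-4)² / ((0.00162)²·(0.435)) = 0.681
Qc = 0.681 < Kc = 3.74, so the forward reaction proceeds.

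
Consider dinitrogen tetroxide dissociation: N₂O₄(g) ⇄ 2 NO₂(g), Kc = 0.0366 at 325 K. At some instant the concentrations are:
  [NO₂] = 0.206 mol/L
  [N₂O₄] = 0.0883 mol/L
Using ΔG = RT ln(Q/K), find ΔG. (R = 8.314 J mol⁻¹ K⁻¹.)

Qc = [NO₂]² / [N₂O₄] = (0.206)² / (0.0883) = 0.481
ΔG = RT ln(Qc/Kc) = (8.314 J mol⁻¹ K⁻¹)(325 K) × ln(0.481/0.0366)
   = (2.702 kJ/mol)(2.576) = 6.96 kJ/mol
ΔG > 0, so the forward reaction is non-spontaneous (proceeds in reverse).

ΔG = 6.96 kJ/mol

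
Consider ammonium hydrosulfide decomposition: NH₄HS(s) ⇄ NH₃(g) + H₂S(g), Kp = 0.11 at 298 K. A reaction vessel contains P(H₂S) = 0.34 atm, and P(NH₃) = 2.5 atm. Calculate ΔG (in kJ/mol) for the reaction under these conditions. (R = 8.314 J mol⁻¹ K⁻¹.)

ΔG = 5.07 kJ/mol

(NH₄HS is a pure solid — omitted from Qp.)
Qp = P(NH₃)·P(H₂S) = (2.5)·(0.34) = 0.850
ΔG = RT ln(Qp/Kp) = (8.314 J mol⁻¹ K⁻¹)(298 K) × ln(0.850/0.11)
   = (2.478 kJ/mol)(2.045) = 5.07 kJ/mol
ΔG > 0, so the forward reaction is non-spontaneous (proceeds in reverse).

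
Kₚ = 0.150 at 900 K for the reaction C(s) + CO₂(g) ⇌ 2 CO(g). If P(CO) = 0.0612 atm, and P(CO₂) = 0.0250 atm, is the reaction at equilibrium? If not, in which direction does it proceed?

at equilibrium

(C is a pure solid — omitted from Qₚ.)
Qₚ = P(CO)² / P(CO₂) = (0.0612)² / (0.0250) = 0.150
Qₚ = 0.150 = Kₚ, so the system is already at equilibrium.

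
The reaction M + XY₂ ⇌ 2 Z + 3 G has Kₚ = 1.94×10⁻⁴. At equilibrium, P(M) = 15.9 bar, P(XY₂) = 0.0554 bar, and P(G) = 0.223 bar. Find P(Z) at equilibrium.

P(Z) = 0.124 bar

At equilibrium, Kₚ = P(Z)²·P(G)³ / (P(M)·P(XY₂)) = 1.94×10⁻⁴.
(P(Z))²·(0.223)³ / ((15.9)·(0.0554)) = 1.94×10⁻⁴
P(Z)² = 0.0154 ⇒ P(Z) = 0.124 bar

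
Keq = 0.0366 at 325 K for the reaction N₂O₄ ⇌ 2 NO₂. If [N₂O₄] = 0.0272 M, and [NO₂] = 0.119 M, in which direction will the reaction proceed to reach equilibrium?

Q = [NO₂]² / [N₂O₄] = (0.119)² / (0.0272) = 0.521
Q = 0.521 > Keq = 0.0366, so the reverse reaction proceeds.

reverse (toward reactants)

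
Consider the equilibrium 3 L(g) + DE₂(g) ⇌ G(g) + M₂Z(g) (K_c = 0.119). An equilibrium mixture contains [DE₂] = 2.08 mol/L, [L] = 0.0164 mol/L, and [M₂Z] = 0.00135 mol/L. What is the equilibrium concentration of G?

[G] = 8.09×10⁻⁴ mol/L

At equilibrium, K_c = [G]·[M₂Z] / ([L]³·[DE₂]) = 0.119.
([G])·(0.00135) / ((0.0164)³·(2.08)) = 0.119
[G] = 8.09×10⁻⁴ mol/L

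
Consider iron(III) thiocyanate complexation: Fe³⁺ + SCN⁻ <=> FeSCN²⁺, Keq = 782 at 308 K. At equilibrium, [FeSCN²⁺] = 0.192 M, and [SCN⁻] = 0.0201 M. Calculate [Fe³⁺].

At equilibrium, Keq = [FeSCN²⁺] / ([Fe³⁺]·[SCN⁻]) = 782.
(0.192) / (([Fe³⁺])·(0.0201)) = 782
[Fe³⁺] = 0.0122 M

[Fe³⁺] = 0.0122 M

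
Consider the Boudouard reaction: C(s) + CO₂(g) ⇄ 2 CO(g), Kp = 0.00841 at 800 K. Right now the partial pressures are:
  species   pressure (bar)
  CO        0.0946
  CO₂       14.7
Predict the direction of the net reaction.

toward products

(C is a pure solid — omitted from Qp.)
Qp = P(CO)² / P(CO₂) = (0.0946)² / (14.7) = 6.09e-4
Qp = 6.09e-4 < Kp = 0.00841, so the forward reaction proceeds.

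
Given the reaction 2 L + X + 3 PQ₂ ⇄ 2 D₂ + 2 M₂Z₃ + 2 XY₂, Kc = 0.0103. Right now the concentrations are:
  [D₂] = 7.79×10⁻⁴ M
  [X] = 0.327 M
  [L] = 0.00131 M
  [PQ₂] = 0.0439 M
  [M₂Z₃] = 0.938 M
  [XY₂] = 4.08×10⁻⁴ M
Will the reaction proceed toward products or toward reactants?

Qc = [D₂]²·[M₂Z₃]²·[XY₂]² / ([L]²·[X]·[PQ₂]³) = (7.79×10⁻⁴)²·(0.938)²·(4.08×10⁻⁴)² / ((0.00131)²·(0.327)·(0.0439)³) = 0.00187
Qc = 0.00187 < Kc = 0.0103, so the forward reaction proceeds.

to the right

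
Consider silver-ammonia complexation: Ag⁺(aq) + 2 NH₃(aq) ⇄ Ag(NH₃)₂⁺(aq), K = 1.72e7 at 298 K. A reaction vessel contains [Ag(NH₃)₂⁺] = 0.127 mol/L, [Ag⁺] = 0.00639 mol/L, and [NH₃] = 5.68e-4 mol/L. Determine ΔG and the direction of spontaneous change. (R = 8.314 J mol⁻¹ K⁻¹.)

Q = [Ag(NH₃)₂⁺] / ([Ag⁺]·[NH₃]²) = (0.127) / ((0.00639)·(5.68e-4)²) = 6.16e7
ΔG = RT ln(Q/K) = (8.314 J mol⁻¹ K⁻¹)(298 K) × ln(6.16e7/1.72e7)
   = (2.478 kJ/mol)(1.276) = 3.16 kJ/mol
ΔG > 0, so the forward reaction is non-spontaneous (proceeds in reverse).

ΔG = 3.16 kJ/mol; the forward reaction is non-spontaneous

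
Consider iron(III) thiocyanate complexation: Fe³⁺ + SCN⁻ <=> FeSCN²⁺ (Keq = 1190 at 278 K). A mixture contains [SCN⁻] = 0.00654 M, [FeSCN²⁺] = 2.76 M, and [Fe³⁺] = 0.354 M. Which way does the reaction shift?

Q = [FeSCN²⁺] / ([Fe³⁺]·[SCN⁻]) = (2.76) / ((0.354)·(0.00654)) = 1190
Q = 1190 = Keq, so the system is already at equilibrium.

no net change (already at equilibrium)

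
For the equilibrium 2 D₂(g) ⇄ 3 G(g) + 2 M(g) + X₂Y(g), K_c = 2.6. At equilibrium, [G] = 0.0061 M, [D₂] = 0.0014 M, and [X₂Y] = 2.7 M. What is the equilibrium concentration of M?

At equilibrium, K_c = [G]³·[M]²·[X₂Y] / [D₂]² = 2.6.
(0.0061)³·([M])²·(2.7) / (0.0014)² = 2.6
[M]² = 8.32 ⇒ [M] = 2.9 M

[M] = 2.9 M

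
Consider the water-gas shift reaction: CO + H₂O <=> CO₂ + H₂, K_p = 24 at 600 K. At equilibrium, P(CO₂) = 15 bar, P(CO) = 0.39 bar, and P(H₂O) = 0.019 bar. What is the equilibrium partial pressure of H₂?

P(H₂) = 0.012 bar

At equilibrium, K_p = P(CO₂)·P(H₂) / (P(CO)·P(H₂O)) = 24.
(15)·(P(H₂)) / ((0.39)·(0.019)) = 24
P(H₂) = 0.0119 = 0.012 bar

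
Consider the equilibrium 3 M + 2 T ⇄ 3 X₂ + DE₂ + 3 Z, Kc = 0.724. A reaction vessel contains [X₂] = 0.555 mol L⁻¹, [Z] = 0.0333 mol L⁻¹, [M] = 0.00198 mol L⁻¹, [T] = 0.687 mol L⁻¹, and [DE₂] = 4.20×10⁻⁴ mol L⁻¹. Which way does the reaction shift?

Qc = [X₂]³·[DE₂]·[Z]³ / ([M]³·[T]²) = (0.555)³·(4.20×10⁻⁴)·(0.0333)³ / ((0.00198)³·(0.687)²) = 0.724
Qc = 0.724 = Kc, so the system is already at equilibrium.

no net change (already at equilibrium)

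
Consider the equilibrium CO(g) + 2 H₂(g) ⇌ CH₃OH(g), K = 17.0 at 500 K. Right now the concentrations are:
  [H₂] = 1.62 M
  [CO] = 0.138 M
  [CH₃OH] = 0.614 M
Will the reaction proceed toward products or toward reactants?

Q = [CH₃OH] / ([CO]·[H₂]²) = (0.614) / ((0.138)·(1.62)²) = 1.70
Q = 1.70 < K = 17.0, so the forward reaction proceeds.

forward (toward products)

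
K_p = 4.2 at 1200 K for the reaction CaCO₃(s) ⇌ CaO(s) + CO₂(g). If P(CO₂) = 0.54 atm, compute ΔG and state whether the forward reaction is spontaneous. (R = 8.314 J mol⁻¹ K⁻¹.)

ΔG = -20.5 kJ/mol; the forward reaction is spontaneous

(CaCO₃, CaO are pure solids — omitted from Q_p.)
Q_p = P(CO₂) = 0.540
ΔG = RT ln(Q_p/K_p) = (8.314 J mol⁻¹ K⁻¹)(1200 K) × ln(0.540/4.2)
   = (9.977 kJ/mol)(-2.051) = -20.5 kJ/mol
ΔG < 0, so the forward reaction is spontaneous (proceeds forward).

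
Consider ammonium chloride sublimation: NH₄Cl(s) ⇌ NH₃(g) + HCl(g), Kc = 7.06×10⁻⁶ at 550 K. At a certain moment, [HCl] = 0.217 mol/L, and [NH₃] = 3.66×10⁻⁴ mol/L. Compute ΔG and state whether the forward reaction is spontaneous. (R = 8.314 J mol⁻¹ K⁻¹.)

(NH₄Cl is a pure solid — omitted from Qc.)
Qc = [NH₃]·[HCl] = (3.66×10⁻⁴)·(0.217) = 7.94×10⁻⁵
ΔG = RT ln(Qc/Kc) = (8.314 J mol⁻¹ K⁻¹)(550 K) × ln(7.94×10⁻⁵/7.06×10⁻⁶)
   = (4.573 kJ/mol)(2.420) = 11.1 kJ/mol
ΔG > 0, so the forward reaction is non-spontaneous (proceeds in reverse).

ΔG = 11.1 kJ/mol; the forward reaction is non-spontaneous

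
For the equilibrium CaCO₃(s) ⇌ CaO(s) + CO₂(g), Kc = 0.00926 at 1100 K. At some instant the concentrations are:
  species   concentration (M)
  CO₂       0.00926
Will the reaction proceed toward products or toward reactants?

no net change (already at equilibrium)

(CaCO₃, CaO are pure solids — omitted from Qc.)
Qc = [CO₂] = 0.00926
Qc = 0.00926 = Kc, so the system is already at equilibrium.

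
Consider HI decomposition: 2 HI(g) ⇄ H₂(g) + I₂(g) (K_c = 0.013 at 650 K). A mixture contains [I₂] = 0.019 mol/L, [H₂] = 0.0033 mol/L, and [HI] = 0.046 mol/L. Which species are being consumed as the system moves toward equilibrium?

H₂, I₂ (products)

Q_c = [H₂]·[I₂] / [HI]² = (0.0033)·(0.019) / (0.046)² = 0.030
Q_c = 0.030 > K_c = 0.013: net reverse reaction.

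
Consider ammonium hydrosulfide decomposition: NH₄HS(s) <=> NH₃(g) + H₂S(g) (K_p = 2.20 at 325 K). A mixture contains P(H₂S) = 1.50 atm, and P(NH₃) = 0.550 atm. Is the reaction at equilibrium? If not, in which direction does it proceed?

(NH₄HS is a pure solid — omitted from Q_p.)
Q_p = P(NH₃)·P(H₂S) = (0.550)·(1.50) = 0.825
Q_p = 0.825 < K_p = 2.20, so the forward reaction proceeds.

in the forward direction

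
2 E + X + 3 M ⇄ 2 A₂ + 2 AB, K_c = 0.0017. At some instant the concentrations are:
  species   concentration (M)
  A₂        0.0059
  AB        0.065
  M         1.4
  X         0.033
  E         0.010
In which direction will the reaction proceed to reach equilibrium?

toward reactants

Q_c = [A₂]²·[AB]² / ([E]²·[X]·[M]³) = (0.0059)²·(0.065)² / ((0.010)²·(0.033)·(1.4)³) = 0.016
Q_c = 0.016 > K_c = 0.0017, so the reverse reaction proceeds.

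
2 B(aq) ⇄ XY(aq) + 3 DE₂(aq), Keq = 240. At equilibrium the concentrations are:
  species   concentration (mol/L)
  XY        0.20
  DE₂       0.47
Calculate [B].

[B] = 0.0093 mol/L

At equilibrium, Keq = [XY]·[DE₂]³ / [B]² = 240.
(0.20)·(0.47)³ / ([B])² = 240
[B]² = 8.65×10⁻⁵ ⇒ [B] = 0.0093 mol/L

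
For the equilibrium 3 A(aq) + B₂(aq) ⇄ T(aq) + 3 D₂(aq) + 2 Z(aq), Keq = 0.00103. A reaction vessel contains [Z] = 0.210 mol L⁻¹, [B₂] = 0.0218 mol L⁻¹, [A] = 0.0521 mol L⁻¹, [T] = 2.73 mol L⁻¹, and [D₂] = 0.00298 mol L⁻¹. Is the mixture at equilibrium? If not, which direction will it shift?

Q = [T]·[D₂]³·[Z]² / ([A]³·[B₂]) = (2.73)·(0.00298)³·(0.210)² / ((0.0521)³·(0.0218)) = 0.00103
Q = 0.00103 = Keq; the system is at equilibrium.

yes, at equilibrium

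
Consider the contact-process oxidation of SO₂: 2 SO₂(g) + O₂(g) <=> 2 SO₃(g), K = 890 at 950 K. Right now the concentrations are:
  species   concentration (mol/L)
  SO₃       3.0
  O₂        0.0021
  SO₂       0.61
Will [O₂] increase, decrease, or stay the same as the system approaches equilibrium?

Q = [SO₃]² / ([SO₂]²·[O₂]) = (3.0)² / ((0.61)²·(0.0021)) = 12000
Q = 12000 > K = 890: net reverse reaction.
O₂ is a reactant, so it increases.

increase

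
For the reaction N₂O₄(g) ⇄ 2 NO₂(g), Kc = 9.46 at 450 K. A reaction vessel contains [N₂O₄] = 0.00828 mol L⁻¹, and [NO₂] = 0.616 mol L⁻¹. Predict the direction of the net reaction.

in the reverse direction

Qc = [NO₂]² / [N₂O₄] = (0.616)² / (0.00828) = 45.8
Qc = 45.8 > Kc = 9.46, so the reverse reaction proceeds.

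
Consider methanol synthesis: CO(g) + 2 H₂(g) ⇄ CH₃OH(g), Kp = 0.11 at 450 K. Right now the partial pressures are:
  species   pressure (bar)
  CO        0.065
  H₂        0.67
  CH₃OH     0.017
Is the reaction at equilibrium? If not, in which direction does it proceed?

Qp = P(CH₃OH) / (P(CO)·P(H₂)²) = (0.017) / ((0.065)·(0.67)²) = 0.58
Qp = 0.58 > Kp = 0.11, so the reverse reaction proceeds.

toward reactants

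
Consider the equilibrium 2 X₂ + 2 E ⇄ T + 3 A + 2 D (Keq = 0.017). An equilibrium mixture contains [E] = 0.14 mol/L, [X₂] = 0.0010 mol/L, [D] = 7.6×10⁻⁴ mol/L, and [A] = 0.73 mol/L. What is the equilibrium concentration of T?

[T] = 0.0015 mol/L

At equilibrium, Keq = [T]·[A]³·[D]² / ([X₂]²·[E]²) = 0.017.
([T])·(0.73)³·(7.6×10⁻⁴)² / ((0.0010)²·(0.14)²) = 0.017
[T] = 0.00148 = 0.0015 mol/L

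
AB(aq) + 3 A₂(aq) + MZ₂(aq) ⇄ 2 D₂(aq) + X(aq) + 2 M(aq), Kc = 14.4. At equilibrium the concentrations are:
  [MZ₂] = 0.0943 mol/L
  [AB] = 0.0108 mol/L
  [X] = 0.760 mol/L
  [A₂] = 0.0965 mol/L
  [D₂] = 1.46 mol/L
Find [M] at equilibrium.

[M] = 0.00285 mol/L

At equilibrium, Kc = [D₂]²·[X]·[M]² / ([AB]·[A₂]³·[MZ₂]) = 14.4.
(1.46)²·(0.760)·([M])² / ((0.0108)·(0.0965)³·(0.0943)) = 14.4
[M]² = 8.14×10⁻⁶ ⇒ [M] = 0.00285 mol/L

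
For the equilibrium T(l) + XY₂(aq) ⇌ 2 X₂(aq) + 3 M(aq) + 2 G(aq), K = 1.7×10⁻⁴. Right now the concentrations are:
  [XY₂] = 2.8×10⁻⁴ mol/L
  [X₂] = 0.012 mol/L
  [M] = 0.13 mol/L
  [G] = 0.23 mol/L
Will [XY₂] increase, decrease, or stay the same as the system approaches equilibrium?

(T is a pure liquid — omitted from Q.)
Q = [X₂]²·[M]³·[G]² / [XY₂] = (0.012)²·(0.13)³·(0.23)² / (2.8×10⁻⁴) = 6.0×10⁻⁵
Q = 6.0×10⁻⁵ < K = 1.7×10⁻⁴: net forward reaction.
XY₂ is a reactant, so it decreases.

decrease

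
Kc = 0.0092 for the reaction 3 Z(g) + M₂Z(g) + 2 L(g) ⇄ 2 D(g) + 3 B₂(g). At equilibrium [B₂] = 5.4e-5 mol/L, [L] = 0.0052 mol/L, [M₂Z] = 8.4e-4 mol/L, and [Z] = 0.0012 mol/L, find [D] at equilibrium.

[D] = 0.0015 mol/L

At equilibrium, Kc = [D]²·[B₂]³ / ([Z]³·[M₂Z]·[L]²) = 0.0092.
([D])²·(5.4e-5)³ / ((0.0012)³·(8.4e-4)·(0.0052)²) = 0.0092
[D]² = 2.29e-6 ⇒ [D] = 0.0015 mol/L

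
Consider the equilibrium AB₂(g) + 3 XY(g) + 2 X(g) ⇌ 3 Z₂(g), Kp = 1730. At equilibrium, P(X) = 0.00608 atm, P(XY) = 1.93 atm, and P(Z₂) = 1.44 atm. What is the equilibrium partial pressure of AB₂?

At equilibrium, Kp = P(Z₂)³ / (P(AB₂)·P(XY)³·P(X)²) = 1730.
(1.44)³ / ((P(AB₂))·(1.93)³·(0.00608)²) = 1730
P(AB₂) = 6.49 atm

P(AB₂) = 6.49 atm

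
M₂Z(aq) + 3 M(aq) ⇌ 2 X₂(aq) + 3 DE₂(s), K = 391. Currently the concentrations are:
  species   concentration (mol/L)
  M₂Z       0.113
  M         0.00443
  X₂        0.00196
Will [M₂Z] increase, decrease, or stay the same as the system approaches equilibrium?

(DE₂ is a pure solid — omitted from Q.)
Q = [X₂]² / ([M₂Z]·[M]³) = (0.00196)² / ((0.113)·(0.00443)³) = 391
Q = 391 = K; the system is at equilibrium.

stay the same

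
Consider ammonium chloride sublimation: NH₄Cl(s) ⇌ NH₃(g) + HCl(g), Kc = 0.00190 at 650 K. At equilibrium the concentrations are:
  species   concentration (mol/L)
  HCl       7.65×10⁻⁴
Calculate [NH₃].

[NH₃] = 2.48 mol/L

(NH₄Cl is a pure solid — omitted from Kc.)
At equilibrium, Kc = [NH₃]·[HCl] = 0.00190.
([NH₃])·(7.65×10⁻⁴) = 0.00190
[NH₃] = 2.48 mol/L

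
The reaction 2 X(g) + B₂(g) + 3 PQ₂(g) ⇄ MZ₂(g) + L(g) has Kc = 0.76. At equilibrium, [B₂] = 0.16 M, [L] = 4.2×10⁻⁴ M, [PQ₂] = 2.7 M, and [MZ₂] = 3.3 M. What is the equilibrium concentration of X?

[X] = 0.024 M

At equilibrium, Kc = [MZ₂]·[L] / ([X]²·[B₂]·[PQ₂]³) = 0.76.
(3.3)·(4.2×10⁻⁴) / (([X])²·(0.16)·(2.7)³) = 0.76
[X]² = 5.79×10⁻⁴ ⇒ [X] = 0.024 M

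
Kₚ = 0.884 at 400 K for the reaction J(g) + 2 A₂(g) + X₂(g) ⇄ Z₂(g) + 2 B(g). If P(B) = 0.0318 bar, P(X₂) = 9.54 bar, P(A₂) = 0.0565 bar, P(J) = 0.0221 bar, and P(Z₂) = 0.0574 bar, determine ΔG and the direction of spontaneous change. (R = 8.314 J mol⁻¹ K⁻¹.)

ΔG = -7.74 kJ/mol; the forward reaction is spontaneous

Qₚ = P(Z₂)·P(B)² / (P(J)·P(A₂)²·P(X₂)) = (0.0574)·(0.0318)² / ((0.0221)·(0.0565)²·(9.54)) = 0.0862
ΔG = RT ln(Qₚ/Kₚ) = (8.314 J mol⁻¹ K⁻¹)(400 K) × ln(0.0862/0.884)
   = (3.326 kJ/mol)(-2.328) = -7.74 kJ/mol
ΔG < 0, so the forward reaction is spontaneous (proceeds forward).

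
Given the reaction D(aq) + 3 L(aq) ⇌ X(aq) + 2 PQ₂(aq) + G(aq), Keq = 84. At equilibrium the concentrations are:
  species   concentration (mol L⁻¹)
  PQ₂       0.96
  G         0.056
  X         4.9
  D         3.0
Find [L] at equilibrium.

[L] = 0.10 mol L⁻¹

At equilibrium, Keq = [X]·[PQ₂]²·[G] / ([D]·[L]³) = 84.
(4.9)·(0.96)²·(0.056) / ((3.0)·([L])³) = 84
[L]³ = 0.00100 ⇒ [L] = 0.10 mol L⁻¹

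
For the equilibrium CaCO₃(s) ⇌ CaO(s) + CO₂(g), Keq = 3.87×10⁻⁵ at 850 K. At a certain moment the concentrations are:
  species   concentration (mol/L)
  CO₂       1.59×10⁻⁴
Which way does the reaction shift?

toward reactants

(CaCO₃, CaO are pure solids — omitted from Q.)
Q = [CO₂] = 1.59×10⁻⁴
Q = 1.59×10⁻⁴ > Keq = 3.87×10⁻⁵, so the reverse reaction proceeds.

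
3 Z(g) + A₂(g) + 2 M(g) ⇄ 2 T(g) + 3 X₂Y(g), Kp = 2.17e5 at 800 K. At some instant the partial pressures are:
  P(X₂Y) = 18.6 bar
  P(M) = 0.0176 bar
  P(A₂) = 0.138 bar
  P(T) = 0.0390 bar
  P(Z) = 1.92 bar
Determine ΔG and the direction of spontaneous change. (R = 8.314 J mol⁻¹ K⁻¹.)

ΔG = -12.7 kJ/mol; the forward reaction is spontaneous

Qp = P(T)²·P(X₂Y)³ / (P(Z)³·P(A₂)·P(M)²) = (0.0390)²·(18.6)³ / ((1.92)³·(0.138)·(0.0176)²) = 32300
ΔG = RT ln(Qp/Kp) = (8.314 J mol⁻¹ K⁻¹)(800 K) × ln(32300/2.17e5)
   = (6.651 kJ/mol)(-1.905) = -12.7 kJ/mol
ΔG < 0, so the forward reaction is spontaneous (proceeds forward).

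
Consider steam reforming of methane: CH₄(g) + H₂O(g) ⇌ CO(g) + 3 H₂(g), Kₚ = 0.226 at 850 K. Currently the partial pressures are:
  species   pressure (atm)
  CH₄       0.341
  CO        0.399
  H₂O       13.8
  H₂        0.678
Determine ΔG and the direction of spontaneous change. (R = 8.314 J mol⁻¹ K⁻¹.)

ΔG = -15.2 kJ/mol; the forward reaction is spontaneous

Qₚ = P(CO)·P(H₂)³ / (P(CH₄)·P(H₂O)) = (0.399)·(0.678)³ / ((0.341)·(13.8)) = 0.0264
ΔG = RT ln(Qₚ/Kₚ) = (8.314 J mol⁻¹ K⁻¹)(850 K) × ln(0.0264/0.226)
   = (7.067 kJ/mol)(-2.147) = -15.2 kJ/mol
ΔG < 0, so the forward reaction is spontaneous (proceeds forward).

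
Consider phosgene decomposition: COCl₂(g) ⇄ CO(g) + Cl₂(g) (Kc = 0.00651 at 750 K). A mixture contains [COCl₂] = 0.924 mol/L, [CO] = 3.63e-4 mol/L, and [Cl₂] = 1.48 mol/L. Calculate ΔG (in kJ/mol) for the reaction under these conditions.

Qc = [CO]·[Cl₂] / [COCl₂] = (3.63e-4)·(1.48) / (0.924) = 5.81e-4
ΔG = RT ln(Qc/Kc) = (8.314 J mol⁻¹ K⁻¹)(750 K) × ln(5.81e-4/0.00651)
   = (6.236 kJ/mol)(-2.416) = -15.1 kJ/mol
ΔG < 0, so the forward reaction is spontaneous (proceeds forward).

ΔG = -15.1 kJ/mol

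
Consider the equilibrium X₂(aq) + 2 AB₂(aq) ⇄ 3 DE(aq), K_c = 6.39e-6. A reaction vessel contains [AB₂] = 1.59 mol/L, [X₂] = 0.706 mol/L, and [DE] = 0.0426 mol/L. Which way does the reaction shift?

Q_c = [DE]³ / ([X₂]·[AB₂]²) = (0.0426)³ / ((0.706)·(1.59)²) = 4.33e-5
Q_c = 4.33e-5 > K_c = 6.39e-6, so the reverse reaction proceeds.

in the reverse direction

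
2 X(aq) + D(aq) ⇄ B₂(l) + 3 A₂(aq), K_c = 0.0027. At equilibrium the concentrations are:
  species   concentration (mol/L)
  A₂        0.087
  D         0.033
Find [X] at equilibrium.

[X] = 2.7 mol/L

(B₂ is a pure liquid — omitted from K_c.)
At equilibrium, K_c = [A₂]³ / ([X]²·[D]) = 0.0027.
(0.087)³ / (([X])²·(0.033)) = 0.0027
[X]² = 7.39 ⇒ [X] = 2.7 mol/L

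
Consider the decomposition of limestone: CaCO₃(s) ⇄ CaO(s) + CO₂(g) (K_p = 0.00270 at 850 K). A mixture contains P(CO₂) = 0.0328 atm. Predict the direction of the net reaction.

(CaCO₃, CaO are pure solids — omitted from Q_p.)
Q_p = P(CO₂) = 0.0328
Q_p = 0.0328 > K_p = 0.00270, so the reverse reaction proceeds.

to the left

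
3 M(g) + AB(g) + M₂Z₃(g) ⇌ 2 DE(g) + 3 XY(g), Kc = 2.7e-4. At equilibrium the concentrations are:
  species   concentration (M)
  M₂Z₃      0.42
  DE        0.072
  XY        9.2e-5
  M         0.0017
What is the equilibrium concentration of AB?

[AB] = 0.0072 M

At equilibrium, Kc = [DE]²·[XY]³ / ([M]³·[AB]·[M₂Z₃]) = 2.7e-4.
(0.072)²·(9.2e-5)³ / ((0.0017)³·([AB])·(0.42)) = 2.7e-4
[AB] = 0.00725 = 0.0072 M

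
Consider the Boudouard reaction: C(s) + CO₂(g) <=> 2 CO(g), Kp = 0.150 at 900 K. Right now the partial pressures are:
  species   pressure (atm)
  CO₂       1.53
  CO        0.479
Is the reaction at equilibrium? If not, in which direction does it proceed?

neither direction; the system is at equilibrium

(C is a pure solid — omitted from Qp.)
Qp = P(CO)² / P(CO₂) = (0.479)² / (1.53) = 0.150
Qp = 0.150 = Kp, so the system is already at equilibrium.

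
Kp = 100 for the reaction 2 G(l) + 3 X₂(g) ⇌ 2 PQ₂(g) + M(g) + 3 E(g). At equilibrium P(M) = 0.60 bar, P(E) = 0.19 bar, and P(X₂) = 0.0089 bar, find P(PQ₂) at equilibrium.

P(PQ₂) = 0.13 bar

(G is a pure liquid — omitted from Kp.)
At equilibrium, Kp = P(PQ₂)²·P(M)·P(E)³ / P(X₂)³ = 100.
(P(PQ₂))²·(0.60)·(0.19)³ / (0.0089)³ = 100
P(PQ₂)² = 0.0171 ⇒ P(PQ₂) = 0.13 bar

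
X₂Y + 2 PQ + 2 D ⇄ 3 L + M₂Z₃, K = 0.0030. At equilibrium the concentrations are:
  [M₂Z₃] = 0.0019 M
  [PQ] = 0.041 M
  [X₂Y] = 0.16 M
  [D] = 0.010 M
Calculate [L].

At equilibrium, K = [L]³·[M₂Z₃] / ([X₂Y]·[PQ]²·[D]²) = 0.0030.
([L])³·(0.0019) / ((0.16)·(0.041)²·(0.010)²) = 0.0030
[L]³ = 4.25×10⁻⁸ ⇒ [L] = 0.0035 M

[L] = 0.0035 M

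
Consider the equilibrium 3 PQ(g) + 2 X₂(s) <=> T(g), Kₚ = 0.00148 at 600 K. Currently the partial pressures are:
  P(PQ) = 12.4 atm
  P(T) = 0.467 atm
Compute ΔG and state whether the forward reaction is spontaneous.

(X₂ is a pure solid — omitted from Qₚ.)
Qₚ = P(T) / P(PQ)³ = (0.467) / (12.4)³ = 2.45e-4
ΔG = RT ln(Qₚ/Kₚ) = (8.314 J mol⁻¹ K⁻¹)(600 K) × ln(2.45e-4/0.00148)
   = (4.988 kJ/mol)(-1.799) = -8.97 kJ/mol
ΔG < 0, so the forward reaction is spontaneous (proceeds forward).

ΔG = -8.97 kJ/mol; the forward reaction is spontaneous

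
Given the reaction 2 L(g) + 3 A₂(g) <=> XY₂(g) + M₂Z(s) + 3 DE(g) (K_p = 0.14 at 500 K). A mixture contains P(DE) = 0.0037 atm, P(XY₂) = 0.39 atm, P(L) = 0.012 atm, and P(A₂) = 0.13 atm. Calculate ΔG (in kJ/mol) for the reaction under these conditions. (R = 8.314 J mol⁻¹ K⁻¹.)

(M₂Z is a pure solid — omitted from Q_p.)
Q_p = P(XY₂)·P(DE)³ / (P(L)²·P(A₂)³) = (0.39)·(0.0037)³ / ((0.012)²·(0.13)³) = 0.0624
ΔG = RT ln(Q_p/K_p) = (8.314 J mol⁻¹ K⁻¹)(500 K) × ln(0.0624/0.14)
   = (4.157 kJ/mol)(-0.8081) = -3.36 kJ/mol
ΔG < 0, so the forward reaction is spontaneous (proceeds forward).

ΔG = -3.36 kJ/mol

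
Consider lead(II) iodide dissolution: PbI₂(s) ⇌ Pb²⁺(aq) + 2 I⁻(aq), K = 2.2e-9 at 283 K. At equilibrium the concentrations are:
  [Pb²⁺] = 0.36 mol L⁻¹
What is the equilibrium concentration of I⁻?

[I⁻] = 7.8e-5 mol L⁻¹

(PbI₂ is a pure solid — omitted from K.)
At equilibrium, K = [Pb²⁺]·[I⁻]² = 2.2e-9.
(0.36)·([I⁻])² = 2.2e-9
[I⁻]² = 6.11e-9 ⇒ [I⁻] = 7.8e-5 mol L⁻¹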